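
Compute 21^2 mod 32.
Use repeated squaring. Binary(2) = 10. Walk through the bits of the exponent 2 left-to-right: at each bit after the leading one, square the running value, then multiply by 21 if the bit is 1 (always reducing mod 32):
  bit 1 = 1 (leading): start with 21.
  bit 2 = 0: square 21^2 = 441 ≡ 25 (mod 32).
Final value: 21^2 ≡ 25 (mod 32).

Final answer: 25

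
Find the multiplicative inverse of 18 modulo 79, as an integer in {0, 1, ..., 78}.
18^(−1) ≡ 22 (mod 79)

Apply the extended Euclidean algorithm to (79, 18), tracking rows (r, s, t) with s·79 + t·18 = r. Each division r_prev = q·r_cur + r_new produces the new row as (previous row) − q·(current row):
  row A: (79, 1, 0)   [1·79 + 0·18 = 79]
  row B: (18, 0, 1)   [0·79 + 1·18 = 18]
  79 = 4·18 + 7   → row C = row A − 4·row B = (7, 1, −4)   [check: 1·79 − 4·18 = 7]
  18 = 2·7 + 4   → row D = row B − 2·row C = (4, −2, 9)   [check: −2·79 + 9·18 = 4]
  7 = 1·4 + 3   → row E = row C − 1·row D = (3, 3, −13)   [check: 3·79 − 13·18 = 3]
  4 = 1·3 + 1   → row F = row D − 1·row E = (1, −5, 22)   [check: −5·79 + 22·18 = 1]
  3 = 3·1 + 0   → remainder 0, stop. gcd = 1 (last nonzero row F).
The gcd is 1, so 18 is invertible mod 79. The last nonzero row gives −5·79 + 22·18 = 1, so t = 22. So 18^(−1) ≡ 22 (mod 79). Verify: 18 · 22 = 396 ≡ 1 (mod 79). ✓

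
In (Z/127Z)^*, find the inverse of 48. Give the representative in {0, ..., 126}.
48^(−1) ≡ 45 (mod 127)

Apply the extended Euclidean algorithm to (127, 48), tracking rows (r, s, t) with s·127 + t·48 = r. Each division r_prev = q·r_cur + r_new produces the new row as (previous row) − q·(current row):
  row A: (127, 1, 0)   [1·127 + 0·48 = 127]
  row B: (48, 0, 1)   [0·127 + 1·48 = 48]
  127 = 2·48 + 31   → row C = row A − 2·row B = (31, 1, −2)   [check: 1·127 − 2·48 = 31]
  48 = 1·31 + 17   → row D = row B − 1·row C = (17, −1, 3)   [check: −1·127 + 3·48 = 17]
  31 = 1·17 + 14   → row E = row C − 1·row D = (14, 2, −5)   [check: 2·127 − 5·48 = 14]
  17 = 1·14 + 3   → row F = row D − 1·row E = (3, −3, 8)   [check: −3·127 + 8·48 = 3]
  14 = 4·3 + 2   → row G = row E − 4·row F = (2, 14, −37)   [check: 14·127 − 37·48 = 2]
  3 = 1·2 + 1   → row H = row F − 1·row G = (1, −17, 45)   [check: −17·127 + 45·48 = 1]
  2 = 2·1 + 0   → remainder 0, stop. gcd = 1 (last nonzero row H).
The gcd is 1, so 48 is invertible mod 127. The last nonzero row gives −17·127 + 45·48 = 1, so t = 45. So 48^(−1) ≡ 45 (mod 127). Verify: 48 · 45 = 2160 ≡ 1 (mod 127). ✓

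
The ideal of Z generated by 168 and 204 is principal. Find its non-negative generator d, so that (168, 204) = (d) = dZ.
(168, 204) = (12); d = 12

In the PID Z, (a, b) is generated by gcd(a, b). Compute gcd(204, 168) with the extended Euclidean algorithm, tracking rows (r, s, t) with s·204 + t·168 = r:
  row A: (204, 1, 0)   [1·204 + 0·168 = 204]
  row B: (168, 0, 1)   [0·204 + 1·168 = 168]
  204 = 1·168 + 36   → row C = row A − 1·row B = (36, 1, −1)   [check: 1·204 − 1·168 = 36]
  168 = 4·36 + 24   → row D = row B − 4·row C = (24, −4, 5)   [check: −4·204 + 5·168 = 24]
  36 = 1·24 + 12   → row E = row C − 1·row D = (12, 5, −6)   [check: 5·204 − 6·168 = 12]
  24 = 2·12 + 0   → remainder 0, stop. gcd = 12 (last nonzero row E).
So gcd(168, 204) = 12, with Bézout identity 5·204 − 6·168 = 12. Containment (⊇): the Bézout identity exhibits 12 as an element of (168, 204), giving (12) ⊆ (168, 204). Containment (⊆): since 12 | 168 and 12 | 204 (168 = 12·14, 204 = 12·17), every Z-linear combination of 168 and 204 is divisible by 12, so (168, 204) ⊆ (12). Therefore (168, 204) = (12), d = 12.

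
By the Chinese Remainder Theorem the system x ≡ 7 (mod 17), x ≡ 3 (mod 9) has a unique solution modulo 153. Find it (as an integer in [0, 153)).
The moduli 17, 9 are pairwise coprime, so by the CRT there is a unique solution mod 17·9 = 153.
Solve by successive substitution. Start with x ≡ 7 (mod 17).
  Combine with x ≡ 3 (mod 9): write x = 7 + 17·t and require 7 + 17·t ≡ 3 (mod 9), i.e. 17·t ≡ 3 − 7 ≡ 5 (mod 9). Since 17^(−1) ≡ 8 (mod 9) (17 ≡ 8 (mod 9)), t ≡ 8·5 ≡ 4 (mod 9). So x ≡ 7 + 17·4 = 75 (mod 153).
Unique solution in [0, 153): x = 75.

Final answer: x ≡ 75 (mod 153); the representative in [0, 153) is 75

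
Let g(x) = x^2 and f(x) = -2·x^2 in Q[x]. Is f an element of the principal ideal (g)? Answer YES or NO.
YES

In Q[x] the ideal (g) consists of all multiples of g, so f ∈ (g) iff g | f, i.e. iff the remainder of f on division by g is 0. Divide f by g (g is monic, so eliminate the leading term of the running remainder at each step):
  leading term -2·x^2: subtract (-2)·g(x) = -2·x^2, leaving 0
The remainder is 0, so f(x) = g(x) · h(x) with h(x) = -2. Hence g | f, i.e. f ∈ (g).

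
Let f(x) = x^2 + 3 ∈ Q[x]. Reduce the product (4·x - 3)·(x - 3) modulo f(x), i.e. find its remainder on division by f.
a · b ≡ -15·x - 3 (mod f(x))

First multiply in Q[x] without reducing: a · b = 4·x^2 - 15·x + 9. Now divide by f(x) = x^2 + 3, eliminating the leading term at each step:
  leading term 4·x^2: subtract (4)·f(x) = 4·x^2 + 12, leaving -15·x - 3
The degree is now < 2, so this is the remainder. Hence a · b ≡ -15·x - 3 in Q[x]/(f).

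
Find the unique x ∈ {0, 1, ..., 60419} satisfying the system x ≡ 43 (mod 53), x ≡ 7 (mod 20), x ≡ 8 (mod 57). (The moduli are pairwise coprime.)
The moduli 53, 20, 57 are pairwise coprime, so by the CRT there is a unique solution mod 53·20·57 = 60420.
Solve by successive substitution. Start with x ≡ 43 (mod 53).
  Combine with x ≡ 7 (mod 20): write x = 43 + 53·t and require 43 + 53·t ≡ 7 (mod 20), i.e. 53·t ≡ 7 − 43 ≡ 4 (mod 20). Since 53^(−1) ≡ 17 (mod 20) (53 ≡ 13 (mod 20)), t ≡ 17·4 ≡ 8 (mod 20). So x ≡ 43 + 53·8 = 467 (mod 1060).
  Combine with x ≡ 8 (mod 57): write x = 467 + 1060·t and require 467 + 1060·t ≡ 8 (mod 57), i.e. 1060·t ≡ 8 − 467 ≡ 54 (mod 57). Since 1060^(−1) ≡ 52 (mod 57) (1060 ≡ 34 (mod 57)), t ≡ 52·54 ≡ 15 (mod 57). So x ≡ 467 + 1060·15 = 16367 (mod 60420).
Unique solution in [0, 60420): x = 16367.

Final answer: x ≡ 16367 (mod 60420); the representative in [0, 60420) is 16367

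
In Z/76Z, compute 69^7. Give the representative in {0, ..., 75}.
Use repeated squaring. Binary(7) = 111. Walk through the bits of the exponent 7 left-to-right: at each bit after the leading one, square the running value, then multiply by 69 if the bit is 1 (always reducing mod 76):
  bit 1 = 1 (leading): start with 69.
  bit 2 = 1: square 69^2 = 4761 ≡ 49; bit is 1, so multiply 49·69 = 3381 ≡ 37 (mod 76).
  bit 3 = 1: square 37^2 = 1369 ≡ 1; bit is 1, so multiply 1·69 = 69 (mod 76).
Final value: 69^7 ≡ 69 (mod 76).

Final answer: 69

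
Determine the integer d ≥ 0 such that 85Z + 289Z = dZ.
(85, 289) = (17); d = 17

In the PID Z, (a, b) is generated by gcd(a, b). Compute gcd(289, 85) with the extended Euclidean algorithm, tracking rows (r, s, t) with s·289 + t·85 = r:
  row A: (289, 1, 0)   [1·289 + 0·85 = 289]
  row B: (85, 0, 1)   [0·289 + 1·85 = 85]
  289 = 3·85 + 34   → row C = row A − 3·row B = (34, 1, −3)   [check: 1·289 − 3·85 = 34]
  85 = 2·34 + 17   → row D = row B − 2·row C = (17, −2, 7)   [check: −2·289 + 7·85 = 17]
  34 = 2·17 + 0   → remainder 0, stop. gcd = 17 (last nonzero row D).
So gcd(85, 289) = 17, with Bézout identity −2·289 + 7·85 = 17. Containment (⊇): the Bézout identity exhibits 17 as an element of (85, 289), giving (17) ⊆ (85, 289). Containment (⊆): since 17 | 85 and 17 | 289 (85 = 17·5, 289 = 17·17), every Z-linear combination of 85 and 289 is divisible by 17, so (85, 289) ⊆ (17). Therefore (85, 289) = (17), d = 17.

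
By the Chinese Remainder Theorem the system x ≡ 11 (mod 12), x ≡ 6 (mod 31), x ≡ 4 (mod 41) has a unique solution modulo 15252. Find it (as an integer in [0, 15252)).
The moduli 12, 31, 41 are pairwise coprime, so by the CRT there is a unique solution mod 12·31·41 = 15252.
Solve by successive substitution. Start with x ≡ 11 (mod 12).
  Combine with x ≡ 6 (mod 31): write x = 11 + 12·t and require 11 + 12·t ≡ 6 (mod 31), i.e. 12·t ≡ 6 − 11 ≡ 26 (mod 31). Since 12^(−1) ≡ 13 (mod 31), t ≡ 13·26 ≡ 28 (mod 31). So x ≡ 11 + 12·28 = 347 (mod 372).
  Combine with x ≡ 4 (mod 41): write x = 347 + 372·t and require 347 + 372·t ≡ 4 (mod 41), i.e. 372·t ≡ 4 − 347 ≡ 26 (mod 41). Since 372^(−1) ≡ 14 (mod 41) (372 ≡ 3 (mod 41)), t ≡ 14·26 ≡ 36 (mod 41). So x ≡ 347 + 372·36 = 13739 (mod 15252).
Unique solution in [0, 15252): x = 13739.

Final answer: x ≡ 13739 (mod 15252); the representative in [0, 15252) is 13739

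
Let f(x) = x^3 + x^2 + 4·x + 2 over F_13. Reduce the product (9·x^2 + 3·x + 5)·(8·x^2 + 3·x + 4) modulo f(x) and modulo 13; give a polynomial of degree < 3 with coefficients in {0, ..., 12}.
Multiply as integer polynomials: a · b = 72·x^4 + 51·x^3 + 85·x^2 + 27·x + 20. Reducing coefficients mod 13: a · b ≡ 7·x^4 + 12·x^3 + 7·x^2 + x + 7. Now divide by f(x) = x^3 + x^2 + 4·x + 2 in F_13[x], eliminating the leading term at each step:
  leading term 7·x^4: subtract (7·x)·f(x) = 7·x^4 + 7·x^3 + 2·x^2 + x, leaving 5·x^3 + 5·x^2 + 7 (coefficients mod 13)
  leading term 5·x^3: subtract (5)·f(x) = 5·x^3 + 5·x^2 + 7·x + 10, leaving 6·x + 10 (coefficients mod 13)
The degree is now < 3, so this is the remainder. Hence a · b ≡ 6·x + 10 in F_13[x]/(f).

Final answer: a · b ≡ 6·x + 10 (mod f(x))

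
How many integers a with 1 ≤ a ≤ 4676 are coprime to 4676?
The number of a ∈ {1, ..., 4676} with gcd(a, 4676) = 1 is by definition Euler's totient φ(4676). φ is multiplicative, with φ(p^e) = p^e − p^(e−1). Factorise 4676 = 2^2 · 7 · 167. Then
  φ(4676) = (2^2 − 2^1) · (7 − 1) · (167 − 1) = 2 · 6 · 166 = 1992.
So there are 1992 such integers.

Final answer: 1992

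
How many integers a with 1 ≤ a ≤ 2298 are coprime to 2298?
764

The number of a ∈ {1, ..., 2298} with gcd(a, 2298) = 1 is by definition Euler's totient φ(2298). φ is multiplicative, with φ(p^e) = p^e − p^(e−1). Factorise 2298 = 2 · 3 · 383. Then
  φ(2298) = (2 − 1) · (3 − 1) · (383 − 1) = 1 · 2 · 382 = 764.
So there are 764 such integers.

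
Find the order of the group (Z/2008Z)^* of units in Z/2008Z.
(Z/2008Z)^* consists of the classes a with gcd(a, 2008) = 1, so its order is φ(2008). φ is multiplicative, with φ(p^e) = p^e − p^(e−1). Factorise 2008 = 2^3 · 251. Then
  φ(2008) = (2^3 − 2^2) · (251 − 1) = 4 · 250 = 1000.
Thus |(Z/2008Z)^*| = 1000.

Final answer: |(Z/2008Z)^*| = 1000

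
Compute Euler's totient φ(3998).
φ is multiplicative, with φ(p^e) = p^e − p^(e−1). Factorise 3998 = 2 · 1999. Then
  φ(3998) = (2 − 1) · (1999 − 1) = 1 · 1998 = 1998.

Final answer: φ(3998) = 1998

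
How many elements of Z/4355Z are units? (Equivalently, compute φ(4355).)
Z/4355Z has φ(4355) = 3168 units

An element a ∈ Z/4355Z is a unit iff gcd(a, 4355) = 1, so the number of units is φ(4355). φ is multiplicative, with φ(p^e) = p^e − p^(e−1). Factorise 4355 = 5 · 13 · 67. Then
  φ(4355) = (5 − 1) · (13 − 1) · (67 − 1) = 4 · 12 · 66 = 3168.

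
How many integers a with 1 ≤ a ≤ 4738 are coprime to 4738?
2244

The number of a ∈ {1, ..., 4738} with gcd(a, 4738) = 1 is by definition Euler's totient φ(4738). φ is multiplicative, with φ(p^e) = p^e − p^(e−1). Factorise 4738 = 2 · 23 · 103. Then
  φ(4738) = (2 − 1) · (23 − 1) · (103 − 1) = 1 · 22 · 102 = 2244.
So there are 2244 such integers.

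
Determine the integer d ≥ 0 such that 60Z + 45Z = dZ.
In the PID Z, (a, b) is generated by gcd(a, b). Compute gcd(60, 45) with the extended Euclidean algorithm, tracking rows (r, s, t) with s·60 + t·45 = r:
  row A: (60, 1, 0)   [1·60 + 0·45 = 60]
  row B: (45, 0, 1)   [0·60 + 1·45 = 45]
  60 = 1·45 + 15   → row C = row A − 1·row B = (15, 1, −1)   [check: 1·60 − 1·45 = 15]
  45 = 3·15 + 0   → remainder 0, stop. gcd = 15 (last nonzero row C).
So gcd(60, 45) = 15, with Bézout identity 1·60 − 1·45 = 15. Containment (⊇): the Bézout identity exhibits 15 as an element of (60, 45), giving (15) ⊆ (60, 45). Containment (⊆): since 15 | 60 and 15 | 45 (60 = 15·4, 45 = 15·3), every Z-linear combination of 60 and 45 is divisible by 15, so (60, 45) ⊆ (15). Therefore (60, 45) = (15), d = 15.

Final answer: (60, 45) = (15); d = 15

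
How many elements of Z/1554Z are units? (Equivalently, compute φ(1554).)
An element a ∈ Z/1554Z is a unit iff gcd(a, 1554) = 1, so the number of units is φ(1554). φ is multiplicative, with φ(p^e) = p^e − p^(e−1). Factorise 1554 = 2 · 3 · 7 · 37. Then
  φ(1554) = (2 − 1) · (3 − 1) · (7 − 1) · (37 − 1) = 1 · 2 · 6 · 36 = 432.

Final answer: Z/1554Z has φ(1554) = 432 units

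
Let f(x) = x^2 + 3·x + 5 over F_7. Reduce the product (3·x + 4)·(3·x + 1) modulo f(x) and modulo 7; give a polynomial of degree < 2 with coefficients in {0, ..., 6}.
a · b ≡ 2·x + 1 (mod f(x))

Multiply as integer polynomials: a · b = 9·x^2 + 15·x + 4. Reducing coefficients mod 7: a · b ≡ 2·x^2 + x + 4. Now divide by f(x) = x^2 + 3·x + 5 in F_7[x], eliminating the leading term at each step:
  leading term 2·x^2: subtract (2)·f(x) = 2·x^2 + 6·x + 3, leaving 2·x + 1 (coefficients mod 7)
The degree is now < 2, so this is the remainder. Hence a · b ≡ 2·x + 1 in F_7[x]/(f).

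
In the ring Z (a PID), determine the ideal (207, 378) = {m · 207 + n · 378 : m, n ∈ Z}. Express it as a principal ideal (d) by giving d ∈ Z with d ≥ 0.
In the PID Z, (a, b) is generated by gcd(a, b). Compute gcd(378, 207) with the extended Euclidean algorithm, tracking rows (r, s, t) with s·378 + t·207 = r:
  row A: (378, 1, 0)   [1·378 + 0·207 = 378]
  row B: (207, 0, 1)   [0·378 + 1·207 = 207]
  378 = 1·207 + 171   → row C = row A − 1·row B = (171, 1, −1)   [check: 1·378 − 1·207 = 171]
  207 = 1·171 + 36   → row D = row B − 1·row C = (36, −1, 2)   [check: −1·378 + 2·207 = 36]
  171 = 4·36 + 27   → row E = row C − 4·row D = (27, 5, −9)   [check: 5·378 − 9·207 = 27]
  36 = 1·27 + 9   → row F = row D − 1·row E = (9, −6, 11)   [check: −6·378 + 11·207 = 9]
  27 = 3·9 + 0   → remainder 0, stop. gcd = 9 (last nonzero row F).
So gcd(207, 378) = 9, with Bézout identity −6·378 + 11·207 = 9. Containment (⊇): the Bézout identity exhibits 9 as an element of (207, 378), giving (9) ⊆ (207, 378). Containment (⊆): since 9 | 207 and 9 | 378 (207 = 9·23, 378 = 9·42), every Z-linear combination of 207 and 378 is divisible by 9, so (207, 378) ⊆ (9). Therefore (207, 378) = (9), d = 9.

Final answer: (207, 378) = (9); d = 9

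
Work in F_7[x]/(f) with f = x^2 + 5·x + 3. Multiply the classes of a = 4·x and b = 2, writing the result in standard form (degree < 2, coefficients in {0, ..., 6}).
Multiply as integer polynomials: a · b = 8·x. Reducing coefficients mod 7: a · b ≡ x. This already has degree < 2, so no reduction by f is needed. Hence a · b ≡ x in F_7[x]/(f).

Final answer: a · b ≡ x (mod f(x))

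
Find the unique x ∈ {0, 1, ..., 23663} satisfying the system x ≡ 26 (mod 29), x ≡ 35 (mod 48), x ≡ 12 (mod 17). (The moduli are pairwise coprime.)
The moduli 29, 48, 17 are pairwise coprime, so by the CRT there is a unique solution mod 29·48·17 = 23664.
Solve by successive substitution. Start with x ≡ 26 (mod 29).
  Combine with x ≡ 35 (mod 48): write x = 26 + 29·t and require 26 + 29·t ≡ 35 (mod 48), i.e. 29·t ≡ 35 − 26 ≡ 9 (mod 48). Since 29^(−1) ≡ 5 (mod 48), t ≡ 5·9 ≡ 45 (mod 48). So x ≡ 26 + 29·45 = 1331 (mod 1392).
  Combine with x ≡ 12 (mod 17): write x = 1331 + 1392·t and require 1331 + 1392·t ≡ 12 (mod 17), i.e. 1392·t ≡ 12 − 1331 ≡ 7 (mod 17). Since 1392^(−1) ≡ 8 (mod 17) (1392 ≡ 15 (mod 17)), t ≡ 8·7 ≡ 5 (mod 17). So x ≡ 1331 + 1392·5 = 8291 (mod 23664).
Unique solution in [0, 23664): x = 8291.

Final answer: x ≡ 8291 (mod 23664); the representative in [0, 23664) is 8291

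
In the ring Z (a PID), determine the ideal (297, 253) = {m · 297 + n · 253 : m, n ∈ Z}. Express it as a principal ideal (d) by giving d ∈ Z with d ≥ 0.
(297, 253) = (11); d = 11

In the PID Z, (a, b) is generated by gcd(a, b). Compute gcd(297, 253) with the extended Euclidean algorithm, tracking rows (r, s, t) with s·297 + t·253 = r:
  row A: (297, 1, 0)   [1·297 + 0·253 = 297]
  row B: (253, 0, 1)   [0·297 + 1·253 = 253]
  297 = 1·253 + 44   → row C = row A − 1·row B = (44, 1, −1)   [check: 1·297 − 1·253 = 44]
  253 = 5·44 + 33   → row D = row B − 5·row C = (33, −5, 6)   [check: −5·297 + 6·253 = 33]
  44 = 1·33 + 11   → row E = row C − 1·row D = (11, 6, −7)   [check: 6·297 − 7·253 = 11]
  33 = 3·11 + 0   → remainder 0, stop. gcd = 11 (last nonzero row E).
So gcd(297, 253) = 11, with Bézout identity 6·297 − 7·253 = 11. Containment (⊇): the Bézout identity exhibits 11 as an element of (297, 253), giving (11) ⊆ (297, 253). Containment (⊆): since 11 | 297 and 11 | 253 (297 = 11·27, 253 = 11·23), every Z-linear combination of 297 and 253 is divisible by 11, so (297, 253) ⊆ (11). Therefore (297, 253) = (11), d = 11.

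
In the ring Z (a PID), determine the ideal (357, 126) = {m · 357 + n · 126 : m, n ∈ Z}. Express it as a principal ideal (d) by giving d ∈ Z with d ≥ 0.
In the PID Z, (a, b) is generated by gcd(a, b). Compute gcd(357, 126) with the extended Euclidean algorithm, tracking rows (r, s, t) with s·357 + t·126 = r:
  row A: (357, 1, 0)   [1·357 + 0·126 = 357]
  row B: (126, 0, 1)   [0·357 + 1·126 = 126]
  357 = 2·126 + 105   → row C = row A − 2·row B = (105, 1, −2)   [check: 1·357 − 2·126 = 105]
  126 = 1·105 + 21   → row D = row B − 1·row C = (21, −1, 3)   [check: −1·357 + 3·126 = 21]
  105 = 5·21 + 0   → remainder 0, stop. gcd = 21 (last nonzero row D).
So gcd(357, 126) = 21, with Bézout identity −1·357 + 3·126 = 21. Containment (⊇): the Bézout identity exhibits 21 as an element of (357, 126), giving (21) ⊆ (357, 126). Containment (⊆): since 21 | 357 and 21 | 126 (357 = 21·17, 126 = 21·6), every Z-linear combination of 357 and 126 is divisible by 21, so (357, 126) ⊆ (21). Therefore (357, 126) = (21), d = 21.

Final answer: (357, 126) = (21); d = 21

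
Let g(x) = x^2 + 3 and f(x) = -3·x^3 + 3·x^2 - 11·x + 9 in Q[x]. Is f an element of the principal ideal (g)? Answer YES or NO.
In Q[x] the ideal (g) consists of all multiples of g, so f ∈ (g) iff g | f, i.e. iff the remainder of f on division by g is 0. Divide f by g (g is monic, so eliminate the leading term of the running remainder at each step):
  leading term -3·x^3: subtract (-3·x)·g(x) = -3·x^3 - 9·x, leaving 3·x^2 - 2·x + 9
  leading term 3·x^2: subtract (3)·g(x) = 3·x^2 + 9, leaving -2·x
The remainder r(x) = -2·x ≠ 0 (and deg r < deg g), so g ∤ f, i.e. f ∉ (g).

Final answer: NO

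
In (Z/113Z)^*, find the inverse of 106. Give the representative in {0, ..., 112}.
Apply the extended Euclidean algorithm to (113, 106), tracking rows (r, s, t) with s·113 + t·106 = r. Each division r_prev = q·r_cur + r_new produces the new row as (previous row) − q·(current row):
  row A: (113, 1, 0)   [1·113 + 0·106 = 113]
  row B: (106, 0, 1)   [0·113 + 1·106 = 106]
  113 = 1·106 + 7   → row C = row A − 1·row B = (7, 1, −1)   [check: 1·113 − 1·106 = 7]
  106 = 15·7 + 1   → row D = row B − 15·row C = (1, −15, 16)   [check: −15·113 + 16·106 = 1]
  7 = 7·1 + 0   → remainder 0, stop. gcd = 1 (last nonzero row D).
The gcd is 1, so 106 is invertible mod 113. The last nonzero row gives −15·113 + 16·106 = 1, so t = 16. So 106^(−1) ≡ 16 (mod 113). Verify: 106 · 16 = 1696 ≡ 1 (mod 113). ✓

Final answer: 106^(−1) ≡ 16 (mod 113)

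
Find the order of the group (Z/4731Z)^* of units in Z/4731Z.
(Z/4731Z)^* consists of the classes a with gcd(a, 4731) = 1, so its order is φ(4731). φ is multiplicative, with φ(p^e) = p^e − p^(e−1). Factorise 4731 = 3 · 19 · 83. Then
  φ(4731) = (3 − 1) · (19 − 1) · (83 − 1) = 2 · 18 · 82 = 2952.
Thus |(Z/4731Z)^*| = 2952.

Final answer: |(Z/4731Z)^*| = 2952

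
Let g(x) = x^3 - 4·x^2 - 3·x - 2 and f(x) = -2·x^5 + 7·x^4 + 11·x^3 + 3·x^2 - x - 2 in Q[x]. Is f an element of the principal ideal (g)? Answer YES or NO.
YES

In Q[x] the ideal (g) consists of all multiples of g, so f ∈ (g) iff g | f, i.e. iff the remainder of f on division by g is 0. Divide f by g (g is monic, so eliminate the leading term of the running remainder at each step):
  leading term -2·x^5: subtract (-2·x^2)·g(x) = -2·x^5 + 8·x^4 + 6·x^3 + 4·x^2, leaving -x^4 + 5·x^3 - x^2 - x - 2
  leading term -x^4: subtract (-x)·g(x) = -x^4 + 4·x^3 + 3·x^2 + 2·x, leaving x^3 - 4·x^2 - 3·x - 2
  leading term x^3: subtract (1)·g(x) = x^3 - 4·x^2 - 3·x - 2, leaving 0
The remainder is 0, so f(x) = g(x) · h(x) with h(x) = -2·x^2 - x + 1. Hence g | f, i.e. f ∈ (g).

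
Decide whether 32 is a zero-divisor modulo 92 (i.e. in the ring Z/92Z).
YES

gcd(32, 92) = 4 > 1, so 32 is not a unit in Z/92Z. In Z/nZ every nonzero non-unit is a zero-divisor: explicitly, take b = 92/gcd = 23 ≠ 0 (mod 92); then 32·23 = 736 = 8·92, i.e. 32·23 ≡ 0 (mod 92). So 32 is a zero-divisor.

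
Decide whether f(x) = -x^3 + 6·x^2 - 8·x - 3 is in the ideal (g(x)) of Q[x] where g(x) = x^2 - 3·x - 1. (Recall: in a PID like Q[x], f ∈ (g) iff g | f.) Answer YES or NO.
In Q[x] the ideal (g) consists of all multiples of g, so f ∈ (g) iff g | f, i.e. iff the remainder of f on division by g is 0. Divide f by g (g is monic, so eliminate the leading term of the running remainder at each step):
  leading term -x^3: subtract (-x)·g(x) = -x^3 + 3·x^2 + x, leaving 3·x^2 - 9·x - 3
  leading term 3·x^2: subtract (3)·g(x) = 3·x^2 - 9·x - 3, leaving 0
The remainder is 0, so f(x) = g(x) · h(x) with h(x) = 3 - x. Hence g | f, i.e. f ∈ (g).

Final answer: YES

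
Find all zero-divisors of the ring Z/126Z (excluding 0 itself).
An element a ∈ Z/126Z (with a ≠ 0) is a zero-divisor iff gcd(a, 126) > 1 (because a is a unit precisely when gcd(a, n) = 1, and in Z/nZ every nonzero, non-unit element is a zero-divisor). Scan a = 1, ..., 125 and keep those with gcd(a, 126) > 1:
  gcd(2, 126) = 2, gcd(3, 126) = 3, gcd(4, 126) = 2, gcd(6, 126) = 6, gcd(7, 126) = 7, gcd(8, 126) = 2, gcd(9, 126) = 9, gcd(10, 126) = 2, gcd(12, 126) = 6, gcd(14, 126) = 14, gcd(15, 126) = 3, gcd(16, 126) = 2, gcd(18, 126) = 18, gcd(20, 126) = 2, gcd(21, 126) = 21, gcd(22, 126) = 2, gcd(24, 126) = 6, gcd(26, 126) = 2, gcd(27, 126) = 9, gcd(28, 126) = 14, gcd(30, 126) = 6, gcd(32, 126) = 2, gcd(33, 126) = 3, gcd(34, 126) = 2, gcd(35, 126) = 7, gcd(36, 126) = 18, gcd(38, 126) = 2, gcd(39, 126) = 3, gcd(40, 126) = 2, gcd(42, 126) = 42, gcd(44, 126) = 2, gcd(45, 126) = 9, gcd(46, 126) = 2, gcd(48, 126) = 6, gcd(49, 126) = 7, gcd(50, 126) = 2, gcd(51, 126) = 3, gcd(52, 126) = 2, gcd(54, 126) = 18, gcd(56, 126) = 14, gcd(57, 126) = 3, gcd(58, 126) = 2, gcd(60, 126) = 6, gcd(62, 126) = 2, gcd(63, 126) = 63, gcd(64, 126) = 2, gcd(66, 126) = 6, gcd(68, 126) = 2, gcd(69, 126) = 3, gcd(70, 126) = 14, gcd(72, 126) = 18, gcd(74, 126) = 2, gcd(75, 126) = 3, gcd(76, 126) = 2, gcd(77, 126) = 7, gcd(78, 126) = 6, gcd(80, 126) = 2, gcd(81, 126) = 9, gcd(82, 126) = 2, gcd(84, 126) = 42, gcd(86, 126) = 2, gcd(87, 126) = 3, gcd(88, 126) = 2, gcd(90, 126) = 18, gcd(91, 126) = 7, gcd(92, 126) = 2, gcd(93, 126) = 3, gcd(94, 126) = 2, gcd(96, 126) = 6, gcd(98, 126) = 14, gcd(99, 126) = 9, gcd(100, 126) = 2, gcd(102, 126) = 6, gcd(104, 126) = 2, gcd(105, 126) = 21, gcd(106, 126) = 2, gcd(108, 126) = 18, gcd(110, 126) = 2, gcd(111, 126) = 3, gcd(112, 126) = 14, gcd(114, 126) = 6, gcd(116, 126) = 2, gcd(117, 126) = 9, gcd(118, 126) = 2, gcd(119, 126) = 7, gcd(120, 126) = 6, gcd(122, 126) = 2, gcd(123, 126) = 3, gcd(124, 126) = 2.
All other a ∈ {1, ..., 125} have gcd(a, 126) = 1 and are units. So the nonzero zero-divisors are exactly the 89 values of a appearing in this scan.

Final answer: nonzero zero-divisors of Z/126Z = {2, 3, 4, 6, 7, 8, 9, 10, 12, 14, 15, 16, 18, 20, 21, 22, 24, 26, 27, 28, 30, 32, 33, 34, 35, 36, 38, 39, 40, 42, 44, 45, 46, 48, 49, 50, 51, 52, 54, 56, 57, 58, 60, 62, 63, 64, 66, 68, 69, 70, 72, 74, 75, 76, 77, 78, 80, 81, 82, 84, 86, 87, 88, 90, 91, 92, 93, 94, 96, 98, 99, 100, 102, 104, 105, 106, 108, 110, 111, 112, 114, 116, 117, 118, 119, 120, 122, 123, 124}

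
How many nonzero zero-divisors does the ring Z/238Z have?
Z/238Z has 141 nonzero zero-divisors

In Z/238Z each nonzero element is either a unit (gcd with 238 is 1) or a zero-divisor (gcd > 1). The number of units is φ(238): factorise 238 = 2 · 7 · 17, so φ(238) = (2 − 1) · (7 − 1) · (17 − 1) = 1 · 6 · 16 = 96. The nonzero elements number 238 − 1 = 237. Hence the nonzero zero-divisors number 237 − 96 = 141.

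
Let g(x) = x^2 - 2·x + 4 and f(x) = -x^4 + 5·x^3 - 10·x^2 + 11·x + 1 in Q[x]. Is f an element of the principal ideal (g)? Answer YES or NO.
In Q[x] the ideal (g) consists of all multiples of g, so f ∈ (g) iff g | f, i.e. iff the remainder of f on division by g is 0. Divide f by g (g is monic, so eliminate the leading term of the running remainder at each step):
  leading term -x^4: subtract (-x^2)·g(x) = -x^4 + 2·x^3 - 4·x^2, leaving 3·x^3 - 6·x^2 + 11·x + 1
  leading term 3·x^3: subtract (3·x)·g(x) = 3·x^3 - 6·x^2 + 12·x, leaving 1 - x
The remainder r(x) = 1 - x ≠ 0 (and deg r < deg g), so g ∤ f, i.e. f ∉ (g).

Final answer: NO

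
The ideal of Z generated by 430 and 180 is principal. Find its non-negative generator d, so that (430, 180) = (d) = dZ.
(430, 180) = (10); d = 10

In the PID Z, (a, b) is generated by gcd(a, b). Compute gcd(430, 180) with the extended Euclidean algorithm, tracking rows (r, s, t) with s·430 + t·180 = r:
  row A: (430, 1, 0)   [1·430 + 0·180 = 430]
  row B: (180, 0, 1)   [0·430 + 1·180 = 180]
  430 = 2·180 + 70   → row C = row A − 2·row B = (70, 1, −2)   [check: 1·430 − 2·180 = 70]
  180 = 2·70 + 40   → row D = row B − 2·row C = (40, −2, 5)   [check: −2·430 + 5·180 = 40]
  70 = 1·40 + 30   → row E = row C − 1·row D = (30, 3, −7)   [check: 3·430 − 7·180 = 30]
  40 = 1·30 + 10   → row F = row D − 1·row E = (10, −5, 12)   [check: −5·430 + 12·180 = 10]
  30 = 3·10 + 0   → remainder 0, stop. gcd = 10 (last nonzero row F).
So gcd(430, 180) = 10, with Bézout identity −5·430 + 12·180 = 10. Containment (⊇): the Bézout identity exhibits 10 as an element of (430, 180), giving (10) ⊆ (430, 180). Containment (⊆): since 10 | 430 and 10 | 180 (430 = 10·43, 180 = 10·18), every Z-linear combination of 430 and 180 is divisible by 10, so (430, 180) ⊆ (10). Therefore (430, 180) = (10), d = 10.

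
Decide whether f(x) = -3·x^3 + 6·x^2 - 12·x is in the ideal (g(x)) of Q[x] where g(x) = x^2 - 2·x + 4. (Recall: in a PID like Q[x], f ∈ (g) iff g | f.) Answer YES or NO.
In Q[x] the ideal (g) consists of all multiples of g, so f ∈ (g) iff g | f, i.e. iff the remainder of f on division by g is 0. Divide f by g (g is monic, so eliminate the leading term of the running remainder at each step):
  leading term -3·x^3: subtract (-3·x)·g(x) = -3·x^3 + 6·x^2 - 12·x, leaving 0
The remainder is 0, so f(x) = g(x) · h(x) with h(x) = -3·x. Hence g | f, i.e. f ∈ (g).

Final answer: YES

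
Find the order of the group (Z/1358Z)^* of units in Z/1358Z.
|(Z/1358Z)^*| = 576

(Z/1358Z)^* consists of the classes a with gcd(a, 1358) = 1, so its order is φ(1358). φ is multiplicative, with φ(p^e) = p^e − p^(e−1). Factorise 1358 = 2 · 7 · 97. Then
  φ(1358) = (2 − 1) · (7 − 1) · (97 − 1) = 1 · 6 · 96 = 576.
Thus |(Z/1358Z)^*| = 576.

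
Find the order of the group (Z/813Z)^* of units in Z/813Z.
(Z/813Z)^* consists of the classes a with gcd(a, 813) = 1, so its order is φ(813). φ is multiplicative, with φ(p^e) = p^e − p^(e−1). Factorise 813 = 3 · 271. Then
  φ(813) = (3 − 1) · (271 − 1) = 2 · 270 = 540.
Thus |(Z/813Z)^*| = 540.

Final answer: |(Z/813Z)^*| = 540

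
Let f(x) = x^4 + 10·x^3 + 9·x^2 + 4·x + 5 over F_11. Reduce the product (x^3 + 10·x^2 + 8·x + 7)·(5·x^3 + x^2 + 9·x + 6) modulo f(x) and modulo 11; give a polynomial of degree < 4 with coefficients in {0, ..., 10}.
Multiply as integer polynomials: a · b = 5·x^6 + 51·x^5 + 59·x^4 + 139·x^3 + 139·x^2 + 111·x + 42. Reducing coefficients mod 11: a · b ≡ 5·x^6 + 7·x^5 + 4·x^4 + 7·x^3 + 7·x^2 + x + 9. Now divide by f(x) = x^4 + 10·x^3 + 9·x^2 + 4·x + 5 in F_11[x], eliminating the leading term at each step:
  leading term 5·x^6: subtract (5·x^2)·f(x) = 5·x^6 + 6·x^5 + x^4 + 9·x^3 + 3·x^2, leaving x^5 + 3·x^4 + 9·x^3 + 4·x^2 + x + 9 (coefficients mod 11)
  leading term x^5: subtract (x)·f(x) = x^5 + 10·x^4 + 9·x^3 + 4·x^2 + 5·x, leaving 4·x^4 + 7·x + 9 (coefficients mod 11)
  leading term 4·x^4: subtract (4)·f(x) = 4·x^4 + 7·x^3 + 3·x^2 + 5·x + 9, leaving 4·x^3 + 8·x^2 + 2·x (coefficients mod 11)
The degree is now < 4, so this is the remainder. Hence a · b ≡ 4·x^3 + 8·x^2 + 2·x in F_11[x]/(f).

Final answer: a · b ≡ 4·x^3 + 8·x^2 + 2·x (mod f(x))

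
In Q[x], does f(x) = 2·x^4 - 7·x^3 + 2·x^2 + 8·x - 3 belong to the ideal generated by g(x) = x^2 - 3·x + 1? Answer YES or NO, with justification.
YES

In Q[x] the ideal (g) consists of all multiples of g, so f ∈ (g) iff g | f, i.e. iff the remainder of f on division by g is 0. Divide f by g (g is monic, so eliminate the leading term of the running remainder at each step):
  leading term 2·x^4: subtract (2·x^2)·g(x) = 2·x^4 - 6·x^3 + 2·x^2, leaving -x^3 + 8·x - 3
  leading term -x^3: subtract (-x)·g(x) = -x^3 + 3·x^2 - x, leaving -3·x^2 + 9·x - 3
  leading term -3·x^2: subtract (-3)·g(x) = -3·x^2 + 9·x - 3, leaving 0
The remainder is 0, so f(x) = g(x) · h(x) with h(x) = 2·x^2 - x - 3. Hence g | f, i.e. f ∈ (g).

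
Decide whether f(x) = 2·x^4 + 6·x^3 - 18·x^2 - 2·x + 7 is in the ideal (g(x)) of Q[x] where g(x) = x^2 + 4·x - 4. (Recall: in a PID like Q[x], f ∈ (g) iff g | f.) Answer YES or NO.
In Q[x] the ideal (g) consists of all multiples of g, so f ∈ (g) iff g | f, i.e. iff the remainder of f on division by g is 0. Divide f by g (g is monic, so eliminate the leading term of the running remainder at each step):
  leading term 2·x^4: subtract (2·x^2)·g(x) = 2·x^4 + 8·x^3 - 8·x^2, leaving -2·x^3 - 10·x^2 - 2·x + 7
  leading term -2·x^3: subtract (-2·x)·g(x) = -2·x^3 - 8·x^2 + 8·x, leaving -2·x^2 - 10·x + 7
  leading term -2·x^2: subtract (-2)·g(x) = -2·x^2 - 8·x + 8, leaving -2·x - 1
The remainder r(x) = -2·x - 1 ≠ 0 (and deg r < deg g), so g ∤ f, i.e. f ∉ (g).

Final answer: NO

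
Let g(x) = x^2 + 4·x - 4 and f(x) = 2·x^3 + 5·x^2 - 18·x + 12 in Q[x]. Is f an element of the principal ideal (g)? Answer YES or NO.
NO

In Q[x] the ideal (g) consists of all multiples of g, so f ∈ (g) iff g | f, i.e. iff the remainder of f on division by g is 0. Divide f by g (g is monic, so eliminate the leading term of the running remainder at each step):
  leading term 2·x^3: subtract (2·x)·g(x) = 2·x^3 + 8·x^2 - 8·x, leaving -3·x^2 - 10·x + 12
  leading term -3·x^2: subtract (-3)·g(x) = -3·x^2 - 12·x + 12, leaving 2·x
The remainder r(x) = 2·x ≠ 0 (and deg r < deg g), so g ∤ f, i.e. f ∉ (g).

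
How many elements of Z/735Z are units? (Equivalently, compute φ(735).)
An element a ∈ Z/735Z is a unit iff gcd(a, 735) = 1, so the number of units is φ(735). φ is multiplicative, with φ(p^e) = p^e − p^(e−1). Factorise 735 = 3 · 5 · 7^2. Then
  φ(735) = (3 − 1) · (5 − 1) · (7^2 − 7^1) = 2 · 4 · 42 = 336.

Final answer: Z/735Z has φ(735) = 336 units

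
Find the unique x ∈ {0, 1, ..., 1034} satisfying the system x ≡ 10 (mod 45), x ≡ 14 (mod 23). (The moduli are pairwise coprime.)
The moduli 45, 23 are pairwise coprime, so by the CRT there is a unique solution mod 45·23 = 1035.
Solve by successive substitution. Start with x ≡ 10 (mod 45).
  Combine with x ≡ 14 (mod 23): write x = 10 + 45·t and require 10 + 45·t ≡ 14 (mod 23), i.e. 45·t ≡ 14 − 10 ≡ 4 (mod 23). Since 45^(−1) ≡ 22 (mod 23) (45 ≡ 22 (mod 23)), t ≡ 22·4 ≡ 19 (mod 23). So x ≡ 10 + 45·19 = 865 (mod 1035).
Unique solution in [0, 1035): x = 865.

Final answer: x ≡ 865 (mod 1035); the representative in [0, 1035) is 865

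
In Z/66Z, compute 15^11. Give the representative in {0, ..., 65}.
15

Use repeated squaring. Binary(11) = 1011. Walk through the bits of the exponent 11 left-to-right: at each bit after the leading one, square the running value, then multiply by 15 if the bit is 1 (always reducing mod 66):
  bit 1 = 1 (leading): start with 15.
  bit 2 = 0: square 15^2 = 225 ≡ 27 (mod 66).
  bit 3 = 1: square 27^2 = 729 ≡ 3; bit is 1, so multiply 3·15 = 45 (mod 66).
  bit 4 = 1: square 45^2 = 2025 ≡ 45; bit is 1, so multiply 45·15 = 675 ≡ 15 (mod 66).
Final value: 15^11 ≡ 15 (mod 66).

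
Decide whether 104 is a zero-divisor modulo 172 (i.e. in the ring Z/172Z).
YES

gcd(104, 172) = 4 > 1, so 104 is not a unit in Z/172Z. In Z/nZ every nonzero non-unit is a zero-divisor: explicitly, take b = 172/gcd = 43 ≠ 0 (mod 172); then 104·43 = 4472 = 26·172, i.e. 104·43 ≡ 0 (mod 172). So 104 is a zero-divisor.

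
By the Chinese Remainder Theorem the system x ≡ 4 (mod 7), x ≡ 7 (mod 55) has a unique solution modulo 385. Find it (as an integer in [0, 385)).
x ≡ 172 (mod 385); the representative in [0, 385) is 172

The moduli 7, 55 are pairwise coprime, so by the CRT there is a unique solution mod 7·55 = 385.
Solve by successive substitution. Start with x ≡ 4 (mod 7).
  Combine with x ≡ 7 (mod 55): write x = 4 + 7·t and require 4 + 7·t ≡ 7 (mod 55), i.e. 7·t ≡ 7 − 4 ≡ 3 (mod 55). Since 7^(−1) ≡ 8 (mod 55), t ≡ 8·3 ≡ 24 (mod 55). So x ≡ 4 + 7·24 = 172 (mod 385).
Unique solution in [0, 385): x = 172.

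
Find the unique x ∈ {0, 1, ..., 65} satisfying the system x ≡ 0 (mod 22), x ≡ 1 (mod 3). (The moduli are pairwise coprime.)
x ≡ 22 (mod 66); the representative in [0, 66) is 22

The moduli 22, 3 are pairwise coprime, so by the CRT there is a unique solution mod 22·3 = 66.
Solve by successive substitution. Start with x ≡ 0 (mod 22).
  Combine with x ≡ 1 (mod 3): write x = 22·t and require 22·t ≡ 1 (mod 3). Since 22^(−1) ≡ 1 (mod 3) (22 ≡ 1 (mod 3)), t ≡ 1·1 ≡ 1 (mod 3). So x ≡ 22·1 = 22 (mod 66).
Unique solution in [0, 66): x = 22.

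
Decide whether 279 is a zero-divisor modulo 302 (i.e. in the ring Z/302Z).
NO

gcd(279, 302) = 1, so 279 is a unit in Z/302Z (it has a multiplicative inverse). A unit cannot be a zero-divisor: if 279·b ≡ 0 then multiplying both sides by 279^(−1) gives b ≡ 0. So 279 is not a zero-divisor.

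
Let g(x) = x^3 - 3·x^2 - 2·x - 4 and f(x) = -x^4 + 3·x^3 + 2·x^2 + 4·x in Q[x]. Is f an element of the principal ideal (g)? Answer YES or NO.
In Q[x] the ideal (g) consists of all multiples of g, so f ∈ (g) iff g | f, i.e. iff the remainder of f on division by g is 0. Divide f by g (g is monic, so eliminate the leading term of the running remainder at each step):
  leading term -x^4: subtract (-x)·g(x) = -x^4 + 3·x^3 + 2·x^2 + 4·x, leaving 0
The remainder is 0, so f(x) = g(x) · h(x) with h(x) = -x. Hence g | f, i.e. f ∈ (g).

Final answer: YES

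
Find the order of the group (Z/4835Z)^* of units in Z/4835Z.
|(Z/4835Z)^*| = 3864

(Z/4835Z)^* consists of the classes a with gcd(a, 4835) = 1, so its order is φ(4835). φ is multiplicative, with φ(p^e) = p^e − p^(e−1). Factorise 4835 = 5 · 967. Then
  φ(4835) = (5 − 1) · (967 − 1) = 4 · 966 = 3864.
Thus |(Z/4835Z)^*| = 3864.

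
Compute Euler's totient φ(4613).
φ(4613) = 3948

φ is multiplicative, with φ(p^e) = p^e − p^(e−1). Factorise 4613 = 7 · 659. Then
  φ(4613) = (7 − 1) · (659 − 1) = 6 · 658 = 3948.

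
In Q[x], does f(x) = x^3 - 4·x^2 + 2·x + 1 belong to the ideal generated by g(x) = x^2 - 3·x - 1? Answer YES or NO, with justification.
In Q[x] the ideal (g) consists of all multiples of g, so f ∈ (g) iff g | f, i.e. iff the remainder of f on division by g is 0. Divide f by g (g is monic, so eliminate the leading term of the running remainder at each step):
  leading term x^3: subtract (x)·g(x) = x^3 - 3·x^2 - x, leaving -x^2 + 3·x + 1
  leading term -x^2: subtract (-1)·g(x) = -x^2 + 3·x + 1, leaving 0
The remainder is 0, so f(x) = g(x) · h(x) with h(x) = x - 1. Hence g | f, i.e. f ∈ (g).

Final answer: YES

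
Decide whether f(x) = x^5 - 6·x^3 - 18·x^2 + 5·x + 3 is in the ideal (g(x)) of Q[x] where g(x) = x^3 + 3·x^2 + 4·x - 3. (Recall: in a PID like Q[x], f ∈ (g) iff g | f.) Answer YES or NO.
In Q[x] the ideal (g) consists of all multiples of g, so f ∈ (g) iff g | f, i.e. iff the remainder of f on division by g is 0. Divide f by g (g is monic, so eliminate the leading term of the running remainder at each step):
  leading term x^5: subtract (x^2)·g(x) = x^5 + 3·x^4 + 4·x^3 - 3·x^2, leaving -3·x^4 - 10·x^3 - 15·x^2 + 5·x + 3
  leading term -3·x^4: subtract (-3·x)·g(x) = -3·x^4 - 9·x^3 - 12·x^2 + 9·x, leaving -x^3 - 3·x^2 - 4·x + 3
  leading term -x^3: subtract (-1)·g(x) = -x^3 - 3·x^2 - 4·x + 3, leaving 0
The remainder is 0, so f(x) = g(x) · h(x) with h(x) = x^2 - 3·x - 1. Hence g | f, i.e. f ∈ (g).

Final answer: YES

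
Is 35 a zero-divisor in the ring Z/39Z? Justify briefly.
gcd(35, 39) = 1, so 35 is a unit in Z/39Z (it has a multiplicative inverse). A unit cannot be a zero-divisor: if 35·b ≡ 0 then multiplying both sides by 35^(−1) gives b ≡ 0. So 35 is not a zero-divisor.

Final answer: NO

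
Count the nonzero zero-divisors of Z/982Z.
In Z/982Z each nonzero element is either a unit (gcd with 982 is 1) or a zero-divisor (gcd > 1). The number of units is φ(982): factorise 982 = 2 · 491, so φ(982) = (2 − 1) · (491 − 1) = 1 · 490 = 490. The nonzero elements number 982 − 1 = 981. Hence the nonzero zero-divisors number 981 − 490 = 491.

Final answer: Z/982Z has 491 nonzero zero-divisors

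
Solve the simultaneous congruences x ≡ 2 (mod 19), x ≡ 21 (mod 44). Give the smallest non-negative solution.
x ≡ 21 (mod 836); the representative in [0, 836) is 21

The moduli 19, 44 are pairwise coprime, so by the CRT there is a unique solution mod 19·44 = 836.
Solve by successive substitution. Start with x ≡ 2 (mod 19).
  Combine with x ≡ 21 (mod 44): write x = 2 + 19·t and require 2 + 19·t ≡ 21 (mod 44), i.e. 19·t ≡ 21 − 2 ≡ 19 (mod 44). Since 19^(−1) ≡ 7 (mod 44), t ≡ 7·19 ≡ 1 (mod 44). So x ≡ 2 + 19·1 = 21 (mod 836).
Unique solution in [0, 836): x = 21.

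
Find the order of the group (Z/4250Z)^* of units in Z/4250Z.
(Z/4250Z)^* consists of the classes a with gcd(a, 4250) = 1, so its order is φ(4250). φ is multiplicative, with φ(p^e) = p^e − p^(e−1). Factorise 4250 = 2 · 5^3 · 17. Then
  φ(4250) = (2 − 1) · (5^3 − 5^2) · (17 − 1) = 1 · 100 · 16 = 1600.
Thus |(Z/4250Z)^*| = 1600.

Final answer: |(Z/4250Z)^*| = 1600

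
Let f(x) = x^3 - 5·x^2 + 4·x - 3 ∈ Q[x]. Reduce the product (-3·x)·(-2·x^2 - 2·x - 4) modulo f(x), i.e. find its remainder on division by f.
a · b ≡ 36·x^2 - 12·x + 18 (mod f(x))

First multiply in Q[x] without reducing: a · b = 6·x^3 + 6·x^2 + 12·x. Now divide by f(x) = x^3 - 5·x^2 + 4·x - 3, eliminating the leading term at each step:
  leading term 6·x^3: subtract (6)·f(x) = 6·x^3 - 30·x^2 + 24·x - 18, leaving 36·x^2 - 12·x + 18
The degree is now < 3, so this is the remainder. Hence a · b ≡ 36·x^2 - 12·x + 18 in Q[x]/(f).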